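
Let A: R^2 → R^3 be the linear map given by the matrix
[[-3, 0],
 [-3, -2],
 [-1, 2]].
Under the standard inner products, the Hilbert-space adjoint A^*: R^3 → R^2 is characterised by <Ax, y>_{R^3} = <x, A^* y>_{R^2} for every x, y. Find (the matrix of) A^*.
A^* = A^T =
[[-3, -3, -1],
 [0, -2, 2]]

For real matrices with standard dot products, the defining identity <Ax, y> = <x, A^* y> gives (Ax)^T y = x^T (A^*) y, i.e. x^T A^T y = x^T (A^*) y. Since this holds for all x, y, we must have A^* = A^T. Therefore
A^* =
[[-3, -3, -1],
 [0, -2, 2]].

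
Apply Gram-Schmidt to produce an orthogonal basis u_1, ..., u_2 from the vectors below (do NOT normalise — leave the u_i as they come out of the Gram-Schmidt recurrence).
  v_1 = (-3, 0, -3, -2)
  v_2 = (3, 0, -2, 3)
Orthogonal basis:
  u_1 = (-3, 0, -3, -2)
  u_2 = (39/22, 0, -71/22, 24/11)

Apply the Gram-Schmidt recurrence
  u_1 = v_1
  u_i = v_i − Σ_{j<i} ((v_i · u_j) / (u_j · u_j)) · u_j.

Step by step this gives:
  u_1 = (-3, 0, -3, -2)
  u_2 = (39/22, 0, -71/22, 24/11)

Orthogonality check:
  u_2 · u_1 = 0 (should be 0)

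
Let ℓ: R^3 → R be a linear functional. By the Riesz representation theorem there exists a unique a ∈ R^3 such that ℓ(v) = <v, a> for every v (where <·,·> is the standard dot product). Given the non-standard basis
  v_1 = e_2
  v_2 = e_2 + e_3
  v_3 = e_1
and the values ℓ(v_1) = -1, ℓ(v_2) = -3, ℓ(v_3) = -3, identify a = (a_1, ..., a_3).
a = (-3, -1, -2)

Write a = (a_1, ..., a_3) in the standard basis. For each basis vector v_i, ℓ(v_i) = <v_i, a> is a linear equation in the a_j's. Collect the n equations into a matrix system V a = ℓ, where row i of V is v_i (expressed in the standard basis). Since V is invertible (lower-triangular with 1s on the diagonal, up to permutation), solve by back-substitution:
  V =
[[0, 1, 0],
 [0, 1, 1],
 [1, 0, 0]]
  V a = (-1, -3, -3)
Solving gives a = (-3, -1, -2).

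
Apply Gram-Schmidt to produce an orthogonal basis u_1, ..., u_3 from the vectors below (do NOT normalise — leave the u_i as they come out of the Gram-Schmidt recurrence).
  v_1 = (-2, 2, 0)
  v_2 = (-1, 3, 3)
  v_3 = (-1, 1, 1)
Orthogonal basis:
  u_1 = (-2, 2, 0)
  u_2 = (1, 1, 3)
  u_3 = (-3/11, -3/11, 2/11)

Apply the Gram-Schmidt recurrence
  u_1 = v_1
  u_i = v_i − Σ_{j<i} ((v_i · u_j) / (u_j · u_j)) · u_j.

Step by step this gives:
  u_1 = (-2, 2, 0)
  u_2 = (1, 1, 3)
  u_3 = (-3/11, -3/11, 2/11)

Orthogonality check:
  u_2 · u_1 = 0 (should be 0)
  u_3 · u_1 = 0 (should be 0)
  u_3 · u_2 = 0 (should be 0)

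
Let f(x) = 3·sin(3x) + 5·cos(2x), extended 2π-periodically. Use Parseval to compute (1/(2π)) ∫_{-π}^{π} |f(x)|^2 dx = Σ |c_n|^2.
Σ |c_n|^2 = 17

Expand |f|^2 and use orthogonality of {sin(nx), cos(mx)} on [-π, π]:
  ∫_{-π}^{π} sin(nx)^2 dx = π, ∫ cos(mx)^2 dx = π, and cross terms integrate to 0.
So ∫_{-π}^{π} f(x)^2 dx = 3^2 · π + 5^2 · π = (9 + 25)π.
Divide by 2π: (9 + 25)/2 = 17.
By Parseval, this equals Σ |c_n|^2.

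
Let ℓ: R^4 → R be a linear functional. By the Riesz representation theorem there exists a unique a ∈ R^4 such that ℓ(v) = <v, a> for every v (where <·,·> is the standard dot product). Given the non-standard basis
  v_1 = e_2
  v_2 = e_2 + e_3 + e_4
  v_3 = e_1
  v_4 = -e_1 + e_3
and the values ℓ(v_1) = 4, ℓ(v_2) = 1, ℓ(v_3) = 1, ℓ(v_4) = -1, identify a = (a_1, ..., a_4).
a = (1, 4, 0, -3)

Write a = (a_1, ..., a_4) in the standard basis. For each basis vector v_i, ℓ(v_i) = <v_i, a> is a linear equation in the a_j's. Collect the n equations into a matrix system V a = ℓ, where row i of V is v_i (expressed in the standard basis). Since V is invertible (lower-triangular with 1s on the diagonal, up to permutation), solve by back-substitution:
  V =
[[0, 1, 0, 0],
 [0, 1, 1, 1],
 [1, 0, 0, 0],
 [-1, 0, 1, 0]]
  V a = (4, 1, 1, -1)
Solving gives a = (1, 4, 0, -3).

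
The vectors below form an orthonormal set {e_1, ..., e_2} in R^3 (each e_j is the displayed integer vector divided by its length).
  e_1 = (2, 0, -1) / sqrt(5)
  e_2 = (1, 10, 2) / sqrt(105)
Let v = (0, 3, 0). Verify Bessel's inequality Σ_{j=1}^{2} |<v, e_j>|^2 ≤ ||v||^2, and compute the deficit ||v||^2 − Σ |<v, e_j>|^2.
Σ |<v, e_j>|^2 = 60/7; ||v||^2 = 9; deficit = 3/7

Write each e_j = u_j / sqrt(<u_j, u_j>) where u_j is the displayed integer vector. Then <v, e_j> = <v, u_j> / sqrt(<u_j, u_j>), so |<v, e_j>|^2 = <v, u_j>^2 / <u_j, u_j>.
Coefficients: <v, e_1> = 0/sqrt(5), <v, e_2> = 30/sqrt(105).
Square and sum: Σ |<v, e_j>|^2 = 60/7.
Compute ||v||^2 = v·v = 9.
Deficit = 9 − 60/7 = 3/7 ≥ 0, confirming Bessel's inequality. (The deficit equals ||v − Σ <v,e_j> e_j||^2, the squared distance from v to span{e_j}.)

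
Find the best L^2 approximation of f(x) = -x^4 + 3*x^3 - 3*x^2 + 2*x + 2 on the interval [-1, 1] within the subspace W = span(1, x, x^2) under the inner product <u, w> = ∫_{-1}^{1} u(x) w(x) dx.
g(x) = -27*x^2/7 + 19*x/5 + 73/35

The best approximation g ∈ W is the orthogonal projection of f onto W. Writing g = a_0 + a_1 x + a_2 x^2, the coefficients solve the normal equations G · a = b where
  G_{ij} = <φ_i, φ_j> and b_i = <f, φ_i>, with φ_0 = 1, φ_1 = x, φ_2 = x^2.
G =
  [2, 0, 2/3]
  [0, 2/3, 0]
  [2/3, 0, 2/5],
b = (8/5, 38/15, -16/105).
Solving gives a_0 = 73/35, a_1 = 19/5, a_2 = -27/7, so
  g(x) = -27*x^2/7 + 19*x/5 + 73/35.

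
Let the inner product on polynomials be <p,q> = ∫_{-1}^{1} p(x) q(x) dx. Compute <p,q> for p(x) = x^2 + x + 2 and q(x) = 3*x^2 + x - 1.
<p,q> = 6/5

Expand the product: p(x)·q(x) = 3*x^4 + 4*x^3 + 6*x^2 + x - 2.
∫_{-1}^{1} of each monomial x^k gives [2/(k+1) if k even, 0 if k odd]. Integrating term-by-term (or equivalently evaluating the antiderivative F(x) = 3*x^5/5 + x^4 + 2*x^3 + x^2/2 - 2*x at the endpoints):
  F(1) − F(−1) = 21/10 − (9/10) = 6/5.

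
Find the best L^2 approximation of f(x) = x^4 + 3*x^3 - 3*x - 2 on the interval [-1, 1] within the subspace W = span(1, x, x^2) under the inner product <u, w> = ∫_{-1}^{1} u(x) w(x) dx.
g(x) = 6*x^2/7 - 6*x/5 - 73/35

The best approximation g ∈ W is the orthogonal projection of f onto W. Writing g = a_0 + a_1 x + a_2 x^2, the coefficients solve the normal equations G · a = b where
  G_{ij} = <φ_i, φ_j> and b_i = <f, φ_i>, with φ_0 = 1, φ_1 = x, φ_2 = x^2.
G =
  [2, 0, 2/3]
  [0, 2/3, 0]
  [2/3, 0, 2/5],
b = (-18/5, -4/5, -22/21).
Solving gives a_0 = -73/35, a_1 = -6/5, a_2 = 6/7, so
  g(x) = 6*x^2/7 - 6*x/5 - 73/35.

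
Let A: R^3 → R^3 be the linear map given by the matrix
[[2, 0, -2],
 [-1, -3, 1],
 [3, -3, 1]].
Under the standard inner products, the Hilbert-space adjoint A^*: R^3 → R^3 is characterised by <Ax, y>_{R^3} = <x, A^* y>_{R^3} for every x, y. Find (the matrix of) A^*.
A^* = A^T =
[[2, -1, 3],
 [0, -3, -3],
 [-2, 1, 1]]

For real matrices with standard dot products, the defining identity <Ax, y> = <x, A^* y> gives (Ax)^T y = x^T (A^*) y, i.e. x^T A^T y = x^T (A^*) y. Since this holds for all x, y, we must have A^* = A^T. Therefore
A^* =
[[2, -1, 3],
 [0, -3, -3],
 [-2, 1, 1]].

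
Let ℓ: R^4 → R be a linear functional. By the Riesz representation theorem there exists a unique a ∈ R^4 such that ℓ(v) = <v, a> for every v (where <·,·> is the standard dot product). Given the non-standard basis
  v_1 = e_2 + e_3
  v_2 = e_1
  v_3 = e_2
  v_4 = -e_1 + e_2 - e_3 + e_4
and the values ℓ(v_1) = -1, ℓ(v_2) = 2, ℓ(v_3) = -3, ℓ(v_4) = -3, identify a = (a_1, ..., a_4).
a = (2, -3, 2, 4)

Write a = (a_1, ..., a_4) in the standard basis. For each basis vector v_i, ℓ(v_i) = <v_i, a> is a linear equation in the a_j's. Collect the n equations into a matrix system V a = ℓ, where row i of V is v_i (expressed in the standard basis). Since V is invertible (lower-triangular with 1s on the diagonal, up to permutation), solve by back-substitution:
  V =
[[0, 1, 1, 0],
 [1, 0, 0, 0],
 [0, 1, 0, 0],
 [-1, 1, -1, 1]]
  V a = (-1, 2, -3, -3)
Solving gives a = (2, -3, 2, 4).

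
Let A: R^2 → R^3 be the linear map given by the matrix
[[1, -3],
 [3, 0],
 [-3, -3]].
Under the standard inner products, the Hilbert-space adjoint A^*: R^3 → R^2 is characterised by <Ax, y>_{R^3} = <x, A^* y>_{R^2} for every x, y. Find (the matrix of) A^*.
A^* = A^T =
[[1, 3, -3],
 [-3, 0, -3]]

For real matrices with standard dot products, the defining identity <Ax, y> = <x, A^* y> gives (Ax)^T y = x^T (A^*) y, i.e. x^T A^T y = x^T (A^*) y. Since this holds for all x, y, we must have A^* = A^T. Therefore
A^* =
[[1, 3, -3],
 [-3, 0, -3]].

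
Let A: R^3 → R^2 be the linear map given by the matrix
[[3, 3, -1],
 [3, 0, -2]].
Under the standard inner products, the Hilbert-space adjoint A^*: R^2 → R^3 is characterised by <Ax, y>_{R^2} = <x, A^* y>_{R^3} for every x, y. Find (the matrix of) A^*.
A^* = A^T =
[[3, 3],
 [3, 0],
 [-1, -2]]

For real matrices with standard dot products, the defining identity <Ax, y> = <x, A^* y> gives (Ax)^T y = x^T (A^*) y, i.e. x^T A^T y = x^T (A^*) y. Since this holds for all x, y, we must have A^* = A^T. Therefore
A^* =
[[3, 3],
 [3, 0],
 [-1, -2]].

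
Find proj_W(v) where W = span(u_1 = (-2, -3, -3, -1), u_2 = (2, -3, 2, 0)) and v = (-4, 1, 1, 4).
proj_W(v) = (-166/195, 126/65, -289/390, 43/390)

Set up U = [u_1 | ... | u_2] ∈ R^(4×2). The projector onto W = col(U) is P = U (U^T U)^(-1) U^T.
Compute U^T U =
  [23, -1]
  [-1, 17],
and U^T v = (-2, -9).
Solve U^T U · c = U^T v for the coefficients: c = (-43/390, -209/390). The projection is proj_W(v) = U c.
Check: (v - proj_W(v)) · u_1 = 0  (should be 0).
Check: (v - proj_W(v)) · u_2 = 0  (should be 0).
Result: proj_W(v) = (-166/195, 126/65, -289/390, 43/390).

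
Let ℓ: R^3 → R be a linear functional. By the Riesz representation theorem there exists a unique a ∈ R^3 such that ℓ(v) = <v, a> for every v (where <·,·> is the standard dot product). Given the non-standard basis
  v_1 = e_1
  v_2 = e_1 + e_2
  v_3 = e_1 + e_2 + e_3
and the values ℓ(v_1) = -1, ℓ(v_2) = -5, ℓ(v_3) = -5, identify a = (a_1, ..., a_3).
a = (-1, -4, 0)

Write a = (a_1, ..., a_3) in the standard basis. For each basis vector v_i, ℓ(v_i) = <v_i, a> is a linear equation in the a_j's. Collect the n equations into a matrix system V a = ℓ, where row i of V is v_i (expressed in the standard basis). Since V is invertible (lower-triangular with 1s on the diagonal, up to permutation), solve by back-substitution:
  V =
[[1, 0, 0],
 [1, 1, 0],
 [1, 1, 1]]
  V a = (-1, -5, -5)
Solving gives a = (-1, -4, 0).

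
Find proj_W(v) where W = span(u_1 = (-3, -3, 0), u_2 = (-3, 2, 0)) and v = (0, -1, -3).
proj_W(v) = (0, -1, 0)

Set up U = [u_1 | ... | u_2] ∈ R^(3×2). The projector onto W = col(U) is P = U (U^T U)^(-1) U^T.
Compute U^T U =
  [18, 3]
  [3, 13],
and U^T v = (3, -2).
Solve U^T U · c = U^T v for the coefficients: c = (1/5, -1/5). The projection is proj_W(v) = U c.
Check: (v - proj_W(v)) · u_1 = 0  (should be 0).
Check: (v - proj_W(v)) · u_2 = 0  (should be 0).
Result: proj_W(v) = (0, -1, 0).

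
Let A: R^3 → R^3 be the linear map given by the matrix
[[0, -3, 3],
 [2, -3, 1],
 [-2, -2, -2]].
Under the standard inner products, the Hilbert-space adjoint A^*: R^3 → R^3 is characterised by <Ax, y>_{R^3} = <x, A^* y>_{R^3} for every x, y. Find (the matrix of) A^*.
A^* = A^T =
[[0, 2, -2],
 [-3, -3, -2],
 [3, 1, -2]]

For real matrices with standard dot products, the defining identity <Ax, y> = <x, A^* y> gives (Ax)^T y = x^T (A^*) y, i.e. x^T A^T y = x^T (A^*) y. Since this holds for all x, y, we must have A^* = A^T. Therefore
A^* =
[[0, 2, -2],
 [-3, -3, -2],
 [3, 1, -2]].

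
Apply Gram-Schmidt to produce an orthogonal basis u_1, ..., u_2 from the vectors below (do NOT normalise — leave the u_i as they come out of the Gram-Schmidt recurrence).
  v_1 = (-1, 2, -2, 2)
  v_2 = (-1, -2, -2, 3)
Orthogonal basis:
  u_1 = (-1, 2, -2, 2)
  u_2 = (-6/13, -40/13, -12/13, 25/13)

Apply the Gram-Schmidt recurrence
  u_1 = v_1
  u_i = v_i − Σ_{j<i} ((v_i · u_j) / (u_j · u_j)) · u_j.

Step by step this gives:
  u_1 = (-1, 2, -2, 2)
  u_2 = (-6/13, -40/13, -12/13, 25/13)

Orthogonality check:
  u_2 · u_1 = 0 (should be 0)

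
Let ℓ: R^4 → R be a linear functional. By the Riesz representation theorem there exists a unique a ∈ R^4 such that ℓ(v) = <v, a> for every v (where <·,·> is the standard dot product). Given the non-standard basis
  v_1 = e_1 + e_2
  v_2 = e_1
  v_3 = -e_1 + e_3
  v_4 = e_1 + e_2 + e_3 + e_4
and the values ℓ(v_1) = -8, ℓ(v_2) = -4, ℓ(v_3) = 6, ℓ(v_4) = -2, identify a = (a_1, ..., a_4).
a = (-4, -4, 2, 4)

Write a = (a_1, ..., a_4) in the standard basis. For each basis vector v_i, ℓ(v_i) = <v_i, a> is a linear equation in the a_j's. Collect the n equations into a matrix system V a = ℓ, where row i of V is v_i (expressed in the standard basis). Since V is invertible (lower-triangular with 1s on the diagonal, up to permutation), solve by back-substitution:
  V =
[[1, 1, 0, 0],
 [1, 0, 0, 0],
 [-1, 0, 1, 0],
 [1, 1, 1, 1]]
  V a = (-8, -4, 6, -2)
Solving gives a = (-4, -4, 2, 4).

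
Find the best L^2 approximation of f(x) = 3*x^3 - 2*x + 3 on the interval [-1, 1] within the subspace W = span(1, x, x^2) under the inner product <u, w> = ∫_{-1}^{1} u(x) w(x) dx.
g(x) = 3 - x/5

The best approximation g ∈ W is the orthogonal projection of f onto W. Writing g = a_0 + a_1 x + a_2 x^2, the coefficients solve the normal equations G · a = b where
  G_{ij} = <φ_i, φ_j> and b_i = <f, φ_i>, with φ_0 = 1, φ_1 = x, φ_2 = x^2.
G =
  [2, 0, 2/3]
  [0, 2/3, 0]
  [2/3, 0, 2/5],
b = (6, -2/15, 2).
Solving gives a_0 = 3, a_1 = -1/5, a_2 = 0, so
  g(x) = 3 - x/5.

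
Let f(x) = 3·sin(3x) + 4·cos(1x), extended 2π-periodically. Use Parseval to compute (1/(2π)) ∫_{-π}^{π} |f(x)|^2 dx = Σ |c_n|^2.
Σ |c_n|^2 = 25/2

Expand |f|^2 and use orthogonality of {sin(nx), cos(mx)} on [-π, π]:
  ∫_{-π}^{π} sin(nx)^2 dx = π, ∫ cos(mx)^2 dx = π, and cross terms integrate to 0.
So ∫_{-π}^{π} f(x)^2 dx = 3^2 · π + 4^2 · π = (9 + 16)π.
Divide by 2π: (9 + 16)/2 = 25/2.
By Parseval, this equals Σ |c_n|^2.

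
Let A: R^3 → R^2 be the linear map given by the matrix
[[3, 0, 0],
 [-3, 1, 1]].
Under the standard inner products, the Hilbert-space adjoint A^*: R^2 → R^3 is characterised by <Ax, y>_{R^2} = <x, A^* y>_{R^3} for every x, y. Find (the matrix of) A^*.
A^* = A^T =
[[3, -3],
 [0, 1],
 [0, 1]]

For real matrices with standard dot products, the defining identity <Ax, y> = <x, A^* y> gives (Ax)^T y = x^T (A^*) y, i.e. x^T A^T y = x^T (A^*) y. Since this holds for all x, y, we must have A^* = A^T. Therefore
A^* =
[[3, -3],
 [0, 1],
 [0, 1]].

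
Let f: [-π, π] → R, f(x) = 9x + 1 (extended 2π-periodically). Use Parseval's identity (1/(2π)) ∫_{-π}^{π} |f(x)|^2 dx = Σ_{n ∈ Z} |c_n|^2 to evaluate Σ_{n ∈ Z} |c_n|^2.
Σ |c_n|^2 = 27π^2 + 1

Expand and integrate term by term over [-π, π]:
  ∫ (9x)^2 dx = 81·(2π^3/3); ∫ 2·9·(1)·x dx = 0 (odd integrand); ∫ 1^2 dx = 1·2π.
So (1/(2π)) ∫_{-π}^{π} (9x + 1)^2 dx = 81π^2/3 + 1 = 27π^2 + 1.
Parseval ⇒ Σ |c_n|^2 = 27π^2 + 1.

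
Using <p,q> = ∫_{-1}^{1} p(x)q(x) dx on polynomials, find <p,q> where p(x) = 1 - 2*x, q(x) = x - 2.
<p,q> = -16/3

Expand the product: p(x)·q(x) = -2*x^2 + 5*x - 2.
∫_{-1}^{1} of each monomial x^k gives [2/(k+1) if k even, 0 if k odd]. Integrating term-by-term (or equivalently evaluating the antiderivative F(x) = -2*x^3/3 + 5*x^2/2 - 2*x at the endpoints):
  F(1) − F(−1) = -1/6 − (31/6) = -16/3.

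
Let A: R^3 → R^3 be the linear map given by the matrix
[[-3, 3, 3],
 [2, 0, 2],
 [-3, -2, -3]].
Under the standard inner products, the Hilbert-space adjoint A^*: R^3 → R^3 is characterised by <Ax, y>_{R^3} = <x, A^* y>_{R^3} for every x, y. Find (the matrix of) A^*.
A^* = A^T =
[[-3, 2, -3],
 [3, 0, -2],
 [3, 2, -3]]

For real matrices with standard dot products, the defining identity <Ax, y> = <x, A^* y> gives (Ax)^T y = x^T (A^*) y, i.e. x^T A^T y = x^T (A^*) y. Since this holds for all x, y, we must have A^* = A^T. Therefore
A^* =
[[-3, 2, -3],
 [3, 0, -2],
 [3, 2, -3]].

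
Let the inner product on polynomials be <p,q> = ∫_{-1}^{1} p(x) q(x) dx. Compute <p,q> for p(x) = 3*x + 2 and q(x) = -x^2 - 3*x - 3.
<p,q> = -58/3

Expand the product: p(x)·q(x) = -3*x^3 - 11*x^2 - 15*x - 6.
∫_{-1}^{1} of each monomial x^k gives [2/(k+1) if k even, 0 if k odd]. Integrating term-by-term (or equivalently evaluating the antiderivative F(x) = -3*x^4/4 - 11*x^3/3 - 15*x^2/2 - 6*x at the endpoints):
  F(1) − F(−1) = -215/12 − (17/12) = -58/3.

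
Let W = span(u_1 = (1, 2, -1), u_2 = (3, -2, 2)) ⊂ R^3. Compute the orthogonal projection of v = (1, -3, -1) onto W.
proj_W(v) = (43/93, -154/93, 107/93)

Set up U = [u_1 | ... | u_2] ∈ R^(3×2). The projector onto W = col(U) is P = U (U^T U)^(-1) U^T.
Compute U^T U =
  [6, -3]
  [-3, 17],
and U^T v = (-4, 7).
Solve U^T U · c = U^T v for the coefficients: c = (-47/93, 10/31). The projection is proj_W(v) = U c.
Check: (v - proj_W(v)) · u_1 = 0  (should be 0).
Check: (v - proj_W(v)) · u_2 = 0  (should be 0).
Result: proj_W(v) = (43/93, -154/93, 107/93).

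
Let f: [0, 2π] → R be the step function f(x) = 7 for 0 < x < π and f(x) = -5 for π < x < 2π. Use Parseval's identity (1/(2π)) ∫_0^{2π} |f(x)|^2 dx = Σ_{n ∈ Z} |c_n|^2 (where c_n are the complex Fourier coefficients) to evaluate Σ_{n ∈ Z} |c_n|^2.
Σ |c_n|^2 = 37

Parseval equates the L^2 energy of f (normalised by 1/(2π)) with the ℓ^2 sum of its Fourier coefficients: (1/(2π)) ∫_0^{2π} |f|^2 = Σ |c_n|^2.
Compute the left side: (1/(2π)) [∫_0^π 7^2 dx + ∫_π^{2π} (-5)^2 dx] = (1/(2π)) · (49π + 25π) = (49 + 25)/2 = 37.
So Σ_{n ∈ Z} |c_n|^2 = 37.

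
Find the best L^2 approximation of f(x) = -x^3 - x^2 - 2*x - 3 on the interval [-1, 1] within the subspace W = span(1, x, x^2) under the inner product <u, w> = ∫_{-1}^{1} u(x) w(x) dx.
g(x) = -x^2 - 13*x/5 - 3

The best approximation g ∈ W is the orthogonal projection of f onto W. Writing g = a_0 + a_1 x + a_2 x^2, the coefficients solve the normal equations G · a = b where
  G_{ij} = <φ_i, φ_j> and b_i = <f, φ_i>, with φ_0 = 1, φ_1 = x, φ_2 = x^2.
G =
  [2, 0, 2/3]
  [0, 2/3, 0]
  [2/3, 0, 2/5],
b = (-20/3, -26/15, -12/5).
Solving gives a_0 = -3, a_1 = -13/5, a_2 = -1, so
  g(x) = -x^2 - 13*x/5 - 3.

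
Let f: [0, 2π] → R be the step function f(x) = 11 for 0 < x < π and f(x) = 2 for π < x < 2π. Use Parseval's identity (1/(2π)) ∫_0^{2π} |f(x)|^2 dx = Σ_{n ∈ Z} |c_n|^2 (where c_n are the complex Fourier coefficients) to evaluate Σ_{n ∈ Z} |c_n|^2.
Σ |c_n|^2 = 125/2

Parseval equates the L^2 energy of f (normalised by 1/(2π)) with the ℓ^2 sum of its Fourier coefficients: (1/(2π)) ∫_0^{2π} |f|^2 = Σ |c_n|^2.
Compute the left side: (1/(2π)) [∫_0^π 11^2 dx + ∫_π^{2π} 2^2 dx] = (1/(2π)) · (121π + 4π) = (121 + 4)/2 = 125/2.
So Σ_{n ∈ Z} |c_n|^2 = 125/2.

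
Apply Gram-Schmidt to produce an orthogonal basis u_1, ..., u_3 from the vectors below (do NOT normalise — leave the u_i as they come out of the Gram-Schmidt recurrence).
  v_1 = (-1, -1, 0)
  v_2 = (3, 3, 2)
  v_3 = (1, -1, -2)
Orthogonal basis:
  u_1 = (-1, -1, 0)
  u_2 = (0, 0, 2)
  u_3 = (1, -1, 0)

Apply the Gram-Schmidt recurrence
  u_1 = v_1
  u_i = v_i − Σ_{j<i} ((v_i · u_j) / (u_j · u_j)) · u_j.

Step by step this gives:
  u_1 = (-1, -1, 0)
  u_2 = (0, 0, 2)
  u_3 = (1, -1, 0)

Orthogonality check:
  u_2 · u_1 = 0 (should be 0)
  u_3 · u_1 = 0 (should be 0)
  u_3 · u_2 = 0 (should be 0)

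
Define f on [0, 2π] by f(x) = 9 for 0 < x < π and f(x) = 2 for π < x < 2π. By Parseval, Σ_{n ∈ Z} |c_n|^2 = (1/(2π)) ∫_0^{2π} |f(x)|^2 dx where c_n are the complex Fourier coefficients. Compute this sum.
Σ |c_n|^2 = 85/2

Parseval equates the L^2 energy of f (normalised by 1/(2π)) with the ℓ^2 sum of its Fourier coefficients: (1/(2π)) ∫_0^{2π} |f|^2 = Σ |c_n|^2.
Compute the left side: (1/(2π)) [∫_0^π 9^2 dx + ∫_π^{2π} 2^2 dx] = (1/(2π)) · (81π + 4π) = (81 + 4)/2 = 85/2.
So Σ_{n ∈ Z} |c_n|^2 = 85/2.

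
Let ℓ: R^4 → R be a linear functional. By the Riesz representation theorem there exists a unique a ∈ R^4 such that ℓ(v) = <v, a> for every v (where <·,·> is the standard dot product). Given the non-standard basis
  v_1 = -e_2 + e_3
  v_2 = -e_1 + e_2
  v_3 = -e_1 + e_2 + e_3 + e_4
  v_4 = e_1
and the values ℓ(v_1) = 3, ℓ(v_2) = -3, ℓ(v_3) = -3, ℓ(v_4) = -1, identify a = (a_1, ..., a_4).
a = (-1, -4, -1, 1)

Write a = (a_1, ..., a_4) in the standard basis. For each basis vector v_i, ℓ(v_i) = <v_i, a> is a linear equation in the a_j's. Collect the n equations into a matrix system V a = ℓ, where row i of V is v_i (expressed in the standard basis). Since V is invertible (lower-triangular with 1s on the diagonal, up to permutation), solve by back-substitution:
  V =
[[0, -1, 1, 0],
 [-1, 1, 0, 0],
 [-1, 1, 1, 1],
 [1, 0, 0, 0]]
  V a = (3, -3, -3, -1)
Solving gives a = (-1, -4, -1, 1).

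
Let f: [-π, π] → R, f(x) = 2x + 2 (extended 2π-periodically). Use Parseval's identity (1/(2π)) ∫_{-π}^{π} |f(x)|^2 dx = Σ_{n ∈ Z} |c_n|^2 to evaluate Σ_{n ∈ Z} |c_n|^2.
Σ |c_n|^2 = 4π^2/3 + 4

Expand and integrate term by term over [-π, π]:
  ∫ (2x)^2 dx = 4·(2π^3/3); ∫ 2·2·(2)·x dx = 0 (odd integrand); ∫ 2^2 dx = 4·2π.
So (1/(2π)) ∫_{-π}^{π} (2x + 2)^2 dx = 4π^2/3 + 4 = 4π^2/3 + 4.
Parseval ⇒ Σ |c_n|^2 = 4π^2/3 + 4.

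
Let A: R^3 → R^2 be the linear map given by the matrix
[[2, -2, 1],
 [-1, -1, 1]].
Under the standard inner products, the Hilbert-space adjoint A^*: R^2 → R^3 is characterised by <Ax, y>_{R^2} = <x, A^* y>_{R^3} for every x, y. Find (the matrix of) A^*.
A^* = A^T =
[[2, -1],
 [-2, -1],
 [1, 1]]

For real matrices with standard dot products, the defining identity <Ax, y> = <x, A^* y> gives (Ax)^T y = x^T (A^*) y, i.e. x^T A^T y = x^T (A^*) y. Since this holds for all x, y, we must have A^* = A^T. Therefore
A^* =
[[2, -1],
 [-2, -1],
 [1, 1]].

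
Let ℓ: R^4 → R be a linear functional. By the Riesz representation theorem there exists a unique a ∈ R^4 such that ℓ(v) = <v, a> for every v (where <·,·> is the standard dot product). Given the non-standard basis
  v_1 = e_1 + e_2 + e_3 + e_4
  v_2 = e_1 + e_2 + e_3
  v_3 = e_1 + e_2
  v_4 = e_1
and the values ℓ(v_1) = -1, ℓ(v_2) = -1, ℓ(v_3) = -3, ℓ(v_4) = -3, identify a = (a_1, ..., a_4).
a = (-3, 0, 2, 0)

Write a = (a_1, ..., a_4) in the standard basis. For each basis vector v_i, ℓ(v_i) = <v_i, a> is a linear equation in the a_j's. Collect the n equations into a matrix system V a = ℓ, where row i of V is v_i (expressed in the standard basis). Since V is invertible (lower-triangular with 1s on the diagonal, up to permutation), solve by back-substitution:
  V =
[[1, 1, 1, 1],
 [1, 1, 1, 0],
 [1, 1, 0, 0],
 [1, 0, 0, 0]]
  V a = (-1, -1, -3, -3)
Solving gives a = (-3, 0, 2, 0).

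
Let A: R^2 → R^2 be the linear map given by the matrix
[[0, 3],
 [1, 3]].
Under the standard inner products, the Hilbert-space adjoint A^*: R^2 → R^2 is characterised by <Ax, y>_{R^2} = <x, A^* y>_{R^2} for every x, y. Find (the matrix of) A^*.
A^* = A^T =
[[0, 1],
 [3, 3]]

For real matrices with standard dot products, the defining identity <Ax, y> = <x, A^* y> gives (Ax)^T y = x^T (A^*) y, i.e. x^T A^T y = x^T (A^*) y. Since this holds for all x, y, we must have A^* = A^T. Therefore
A^* =
[[0, 1],
 [3, 3]].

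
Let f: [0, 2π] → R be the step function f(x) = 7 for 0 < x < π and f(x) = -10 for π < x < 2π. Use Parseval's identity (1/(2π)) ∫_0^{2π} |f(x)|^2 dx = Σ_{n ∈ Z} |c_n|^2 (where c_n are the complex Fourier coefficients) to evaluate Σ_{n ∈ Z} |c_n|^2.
Σ |c_n|^2 = 149/2

Parseval equates the L^2 energy of f (normalised by 1/(2π)) with the ℓ^2 sum of its Fourier coefficients: (1/(2π)) ∫_0^{2π} |f|^2 = Σ |c_n|^2.
Compute the left side: (1/(2π)) [∫_0^π 7^2 dx + ∫_π^{2π} (-10)^2 dx] = (1/(2π)) · (49π + 100π) = (49 + 100)/2 = 149/2.
So Σ_{n ∈ Z} |c_n|^2 = 149/2.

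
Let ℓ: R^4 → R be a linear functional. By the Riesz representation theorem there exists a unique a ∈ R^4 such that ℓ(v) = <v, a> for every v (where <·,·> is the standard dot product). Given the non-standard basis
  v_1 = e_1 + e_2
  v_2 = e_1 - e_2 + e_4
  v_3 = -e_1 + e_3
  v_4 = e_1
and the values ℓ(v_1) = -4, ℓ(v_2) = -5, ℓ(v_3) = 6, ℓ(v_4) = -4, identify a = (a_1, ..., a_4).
a = (-4, 0, 2, -1)

Write a = (a_1, ..., a_4) in the standard basis. For each basis vector v_i, ℓ(v_i) = <v_i, a> is a linear equation in the a_j's. Collect the n equations into a matrix system V a = ℓ, where row i of V is v_i (expressed in the standard basis). Since V is invertible (lower-triangular with 1s on the diagonal, up to permutation), solve by back-substitution:
  V =
[[1, 1, 0, 0],
 [1, -1, 0, 1],
 [-1, 0, 1, 0],
 [1, 0, 0, 0]]
  V a = (-4, -5, 6, -4)
Solving gives a = (-4, 0, 2, -1).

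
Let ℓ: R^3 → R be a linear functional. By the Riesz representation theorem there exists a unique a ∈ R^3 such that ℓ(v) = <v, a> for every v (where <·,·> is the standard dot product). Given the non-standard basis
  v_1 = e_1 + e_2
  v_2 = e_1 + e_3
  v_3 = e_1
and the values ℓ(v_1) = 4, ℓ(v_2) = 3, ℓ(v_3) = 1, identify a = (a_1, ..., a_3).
a = (1, 3, 2)

Write a = (a_1, ..., a_3) in the standard basis. For each basis vector v_i, ℓ(v_i) = <v_i, a> is a linear equation in the a_j's. Collect the n equations into a matrix system V a = ℓ, where row i of V is v_i (expressed in the standard basis). Since V is invertible (lower-triangular with 1s on the diagonal, up to permutation), solve by back-substitution:
  V =
[[1, 1, 0],
 [1, 0, 1],
 [1, 0, 0]]
  V a = (4, 3, 1)
Solving gives a = (1, 3, 2).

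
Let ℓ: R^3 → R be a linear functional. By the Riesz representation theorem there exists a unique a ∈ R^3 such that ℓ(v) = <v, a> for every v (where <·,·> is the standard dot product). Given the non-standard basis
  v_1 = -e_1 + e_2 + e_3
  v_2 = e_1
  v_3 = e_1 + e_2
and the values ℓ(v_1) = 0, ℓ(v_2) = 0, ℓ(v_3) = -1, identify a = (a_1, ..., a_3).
a = (0, -1, 1)

Write a = (a_1, ..., a_3) in the standard basis. For each basis vector v_i, ℓ(v_i) = <v_i, a> is a linear equation in the a_j's. Collect the n equations into a matrix system V a = ℓ, where row i of V is v_i (expressed in the standard basis). Since V is invertible (lower-triangular with 1s on the diagonal, up to permutation), solve by back-substitution:
  V =
[[-1, 1, 1],
 [1, 0, 0],
 [1, 1, 0]]
  V a = (0, 0, -1)
Solving gives a = (0, -1, 1).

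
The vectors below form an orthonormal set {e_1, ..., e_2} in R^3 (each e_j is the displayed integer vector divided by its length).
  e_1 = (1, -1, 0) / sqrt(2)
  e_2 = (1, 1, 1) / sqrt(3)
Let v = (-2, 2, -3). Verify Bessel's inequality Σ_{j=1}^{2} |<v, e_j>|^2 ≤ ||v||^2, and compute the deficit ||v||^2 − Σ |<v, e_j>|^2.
Σ |<v, e_j>|^2 = 11; ||v||^2 = 17; deficit = 6

Write each e_j = u_j / sqrt(<u_j, u_j>) where u_j is the displayed integer vector. Then <v, e_j> = <v, u_j> / sqrt(<u_j, u_j>), so |<v, e_j>|^2 = <v, u_j>^2 / <u_j, u_j>.
Coefficients: <v, e_1> = -4/sqrt(2), <v, e_2> = -3/sqrt(3).
Square and sum: Σ |<v, e_j>|^2 = 11.
Compute ||v||^2 = v·v = 17.
Deficit = 17 − 11 = 6 ≥ 0, confirming Bessel's inequality. (The deficit equals ||v − Σ <v,e_j> e_j||^2, the squared distance from v to span{e_j}.)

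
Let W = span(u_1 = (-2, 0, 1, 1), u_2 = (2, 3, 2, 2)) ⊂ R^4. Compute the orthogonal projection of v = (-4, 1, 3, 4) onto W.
proj_W(v) = (-29/7, 9/7, 47/14, 47/14)

Set up U = [u_1 | ... | u_2] ∈ R^(4×2). The projector onto W = col(U) is P = U (U^T U)^(-1) U^T.
Compute U^T U =
  [6, 0]
  [0, 21],
and U^T v = (15, 9).
Solve U^T U · c = U^T v for the coefficients: c = (5/2, 3/7). The projection is proj_W(v) = U c.
Check: (v - proj_W(v)) · u_1 = 0  (should be 0).
Check: (v - proj_W(v)) · u_2 = 0  (should be 0).
Result: proj_W(v) = (-29/7, 9/7, 47/14, 47/14).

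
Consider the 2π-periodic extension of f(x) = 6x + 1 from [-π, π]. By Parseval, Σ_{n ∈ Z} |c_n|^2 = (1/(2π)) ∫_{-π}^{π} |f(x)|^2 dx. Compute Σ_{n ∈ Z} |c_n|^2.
Σ |c_n|^2 = 12π^2 + 1

Expand and integrate term by term over [-π, π]:
  ∫ (6x)^2 dx = 36·(2π^3/3); ∫ 2·6·(1)·x dx = 0 (odd integrand); ∫ 1^2 dx = 1·2π.
So (1/(2π)) ∫_{-π}^{π} (6x + 1)^2 dx = 36π^2/3 + 1 = 12π^2 + 1.
Parseval ⇒ Σ |c_n|^2 = 12π^2 + 1.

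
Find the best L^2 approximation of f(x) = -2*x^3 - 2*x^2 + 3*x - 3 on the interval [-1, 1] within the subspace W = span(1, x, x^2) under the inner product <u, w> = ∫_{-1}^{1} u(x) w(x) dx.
g(x) = -2*x^2 + 9*x/5 - 3

The best approximation g ∈ W is the orthogonal projection of f onto W. Writing g = a_0 + a_1 x + a_2 x^2, the coefficients solve the normal equations G · a = b where
  G_{ij} = <φ_i, φ_j> and b_i = <f, φ_i>, with φ_0 = 1, φ_1 = x, φ_2 = x^2.
G =
  [2, 0, 2/3]
  [0, 2/3, 0]
  [2/3, 0, 2/5],
b = (-22/3, 6/5, -14/5).
Solving gives a_0 = -3, a_1 = 9/5, a_2 = -2, so
  g(x) = -2*x^2 + 9*x/5 - 3.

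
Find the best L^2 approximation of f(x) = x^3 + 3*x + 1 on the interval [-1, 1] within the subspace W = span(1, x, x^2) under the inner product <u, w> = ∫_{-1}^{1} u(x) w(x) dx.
g(x) = 18*x/5 + 1

The best approximation g ∈ W is the orthogonal projection of f onto W. Writing g = a_0 + a_1 x + a_2 x^2, the coefficients solve the normal equations G · a = b where
  G_{ij} = <φ_i, φ_j> and b_i = <f, φ_i>, with φ_0 = 1, φ_1 = x, φ_2 = x^2.
G =
  [2, 0, 2/3]
  [0, 2/3, 0]
  [2/3, 0, 2/5],
b = (2, 12/5, 2/3).
Solving gives a_0 = 1, a_1 = 18/5, a_2 = 0, so
  g(x) = 18*x/5 + 1.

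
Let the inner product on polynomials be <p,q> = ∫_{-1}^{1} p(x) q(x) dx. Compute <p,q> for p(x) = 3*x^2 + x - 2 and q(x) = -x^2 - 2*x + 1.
<p,q> = -16/5

Expand the product: p(x)·q(x) = -3*x^4 - 7*x^3 + 3*x^2 + 5*x - 2.
∫_{-1}^{1} of each monomial x^k gives [2/(k+1) if k even, 0 if k odd]. Integrating term-by-term (or equivalently evaluating the antiderivative F(x) = -3*x^5/5 - 7*x^4/4 + x^3 + 5*x^2/2 - 2*x at the endpoints):
  F(1) − F(−1) = -17/20 − (47/20) = -16/5.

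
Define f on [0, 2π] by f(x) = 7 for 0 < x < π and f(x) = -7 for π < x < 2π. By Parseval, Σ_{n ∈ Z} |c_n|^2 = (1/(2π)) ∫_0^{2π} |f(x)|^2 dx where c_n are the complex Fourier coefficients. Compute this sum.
Σ |c_n|^2 = 49

Parseval equates the L^2 energy of f (normalised by 1/(2π)) with the ℓ^2 sum of its Fourier coefficients: (1/(2π)) ∫_0^{2π} |f|^2 = Σ |c_n|^2.
Compute the left side: (1/(2π)) [∫_0^π 7^2 dx + ∫_π^{2π} (-7)^2 dx] = (1/(2π)) · (49π + 49π) = (49 + 49)/2 = 49.
So Σ_{n ∈ Z} |c_n|^2 = 49.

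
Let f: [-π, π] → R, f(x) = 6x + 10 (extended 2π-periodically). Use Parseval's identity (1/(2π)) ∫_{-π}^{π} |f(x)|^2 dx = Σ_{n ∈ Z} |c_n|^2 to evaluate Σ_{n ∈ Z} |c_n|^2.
Σ |c_n|^2 = 12π^2 + 100

Expand and integrate term by term over [-π, π]:
  ∫ (6x)^2 dx = 36·(2π^3/3); ∫ 2·6·(10)·x dx = 0 (odd integrand); ∫ 10^2 dx = 100·2π.
So (1/(2π)) ∫_{-π}^{π} (6x + 10)^2 dx = 36π^2/3 + 100 = 12π^2 + 100.
Parseval ⇒ Σ |c_n|^2 = 12π^2 + 100.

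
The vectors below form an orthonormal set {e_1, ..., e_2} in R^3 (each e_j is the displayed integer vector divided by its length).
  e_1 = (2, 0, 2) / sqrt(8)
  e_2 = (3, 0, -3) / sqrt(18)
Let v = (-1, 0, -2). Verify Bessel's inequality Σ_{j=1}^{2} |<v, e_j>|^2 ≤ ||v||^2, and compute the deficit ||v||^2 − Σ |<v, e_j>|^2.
Σ |<v, e_j>|^2 = 5; ||v||^2 = 5; deficit = 0

Write each e_j = u_j / sqrt(<u_j, u_j>) where u_j is the displayed integer vector. Then <v, e_j> = <v, u_j> / sqrt(<u_j, u_j>), so |<v, e_j>|^2 = <v, u_j>^2 / <u_j, u_j>.
Coefficients: <v, e_1> = -6/sqrt(8), <v, e_2> = 3/sqrt(18).
Square and sum: Σ |<v, e_j>|^2 = 5.
Compute ||v||^2 = v·v = 5.
Deficit = 5 − 5 = 0 ≥ 0, confirming Bessel's inequality. (The deficit equals ||v − Σ <v,e_j> e_j||^2, the squared distance from v to span{e_j}.)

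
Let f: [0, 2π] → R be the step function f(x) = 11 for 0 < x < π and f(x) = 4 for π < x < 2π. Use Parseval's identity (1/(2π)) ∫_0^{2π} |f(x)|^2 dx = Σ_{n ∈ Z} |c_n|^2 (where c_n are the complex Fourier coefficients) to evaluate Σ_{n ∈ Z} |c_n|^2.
Σ |c_n|^2 = 137/2

Parseval equates the L^2 energy of f (normalised by 1/(2π)) with the ℓ^2 sum of its Fourier coefficients: (1/(2π)) ∫_0^{2π} |f|^2 = Σ |c_n|^2.
Compute the left side: (1/(2π)) [∫_0^π 11^2 dx + ∫_π^{2π} 4^2 dx] = (1/(2π)) · (121π + 16π) = (121 + 16)/2 = 137/2.
So Σ_{n ∈ Z} |c_n|^2 = 137/2.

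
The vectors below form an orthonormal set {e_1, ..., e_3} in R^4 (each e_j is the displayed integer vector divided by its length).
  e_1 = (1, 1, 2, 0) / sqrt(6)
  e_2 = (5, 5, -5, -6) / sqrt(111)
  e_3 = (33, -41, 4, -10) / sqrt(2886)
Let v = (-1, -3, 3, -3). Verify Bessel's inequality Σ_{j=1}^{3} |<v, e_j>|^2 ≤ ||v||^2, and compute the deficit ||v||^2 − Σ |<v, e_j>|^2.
Σ |<v, e_j>|^2 = 121/13; ||v||^2 = 28; deficit = 243/13

Write each e_j = u_j / sqrt(<u_j, u_j>) where u_j is the displayed integer vector. Then <v, e_j> = <v, u_j> / sqrt(<u_j, u_j>), so |<v, e_j>|^2 = <v, u_j>^2 / <u_j, u_j>.
Coefficients: <v, e_1> = 2/sqrt(6), <v, e_2> = -17/sqrt(111), <v, e_3> = 132/sqrt(2886).
Square and sum: Σ |<v, e_j>|^2 = 121/13.
Compute ||v||^2 = v·v = 28.
Deficit = 28 − 121/13 = 243/13 ≥ 0, confirming Bessel's inequality. (The deficit equals ||v − Σ <v,e_j> e_j||^2, the squared distance from v to span{e_j}.)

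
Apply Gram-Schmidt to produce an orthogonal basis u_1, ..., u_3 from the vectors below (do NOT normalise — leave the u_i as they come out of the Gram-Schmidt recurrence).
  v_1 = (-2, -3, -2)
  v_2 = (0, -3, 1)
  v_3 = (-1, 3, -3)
Orthogonal basis:
  u_1 = (-2, -3, -2)
  u_2 = (14/17, -30/17, 31/17)
  u_3 = (27/121, -6/121, -18/121)

Apply the Gram-Schmidt recurrence
  u_1 = v_1
  u_i = v_i − Σ_{j<i} ((v_i · u_j) / (u_j · u_j)) · u_j.

Step by step this gives:
  u_1 = (-2, -3, -2)
  u_2 = (14/17, -30/17, 31/17)
  u_3 = (27/121, -6/121, -18/121)

Orthogonality check:
  u_2 · u_1 = 0 (should be 0)
  u_3 · u_1 = 0 (should be 0)
  u_3 · u_2 = 0 (should be 0)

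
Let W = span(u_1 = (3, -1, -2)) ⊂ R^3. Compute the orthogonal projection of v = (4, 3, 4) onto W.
proj_W(v) = (3/14, -1/14, -1/7)

Set up U = [u_1 | ... | u_1] ∈ R^(3×1). The projector onto W = col(U) is P = U (U^T U)^(-1) U^T.
Compute U^T U =
  [14],
and U^T v = (1).
Solve U^T U · c = U^T v for the coefficients: c = (1/14). The projection is proj_W(v) = U c.
Check: (v - proj_W(v)) · u_1 = 0  (should be 0).
Result: proj_W(v) = (3/14, -1/14, -1/7).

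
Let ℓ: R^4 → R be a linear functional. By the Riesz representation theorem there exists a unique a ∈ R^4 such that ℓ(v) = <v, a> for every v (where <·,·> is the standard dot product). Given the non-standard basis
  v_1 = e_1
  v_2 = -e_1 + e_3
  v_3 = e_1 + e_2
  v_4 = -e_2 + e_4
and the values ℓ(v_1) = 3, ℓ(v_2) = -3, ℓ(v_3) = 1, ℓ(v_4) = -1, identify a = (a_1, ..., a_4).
a = (3, -2, 0, -3)

Write a = (a_1, ..., a_4) in the standard basis. For each basis vector v_i, ℓ(v_i) = <v_i, a> is a linear equation in the a_j's. Collect the n equations into a matrix system V a = ℓ, where row i of V is v_i (expressed in the standard basis). Since V is invertible (lower-triangular with 1s on the diagonal, up to permutation), solve by back-substitution:
  V =
[[1, 0, 0, 0],
 [-1, 0, 1, 0],
 [1, 1, 0, 0],
 [0, -1, 0, 1]]
  V a = (3, -3, 1, -1)
Solving gives a = (3, -2, 0, -3).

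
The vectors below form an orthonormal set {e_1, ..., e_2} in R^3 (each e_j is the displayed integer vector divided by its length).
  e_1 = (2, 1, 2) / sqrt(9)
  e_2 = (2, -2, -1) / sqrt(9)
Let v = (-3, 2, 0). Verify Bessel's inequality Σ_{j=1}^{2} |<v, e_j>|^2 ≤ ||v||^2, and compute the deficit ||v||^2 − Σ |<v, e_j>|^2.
Σ |<v, e_j>|^2 = 116/9; ||v||^2 = 13; deficit = 1/9

Write each e_j = u_j / sqrt(<u_j, u_j>) where u_j is the displayed integer vector. Then <v, e_j> = <v, u_j> / sqrt(<u_j, u_j>), so |<v, e_j>|^2 = <v, u_j>^2 / <u_j, u_j>.
Coefficients: <v, e_1> = -4/sqrt(9), <v, e_2> = -10/sqrt(9).
Square and sum: Σ |<v, e_j>|^2 = 116/9.
Compute ||v||^2 = v·v = 13.
Deficit = 13 − 116/9 = 1/9 ≥ 0, confirming Bessel's inequality. (The deficit equals ||v − Σ <v,e_j> e_j||^2, the squared distance from v to span{e_j}.)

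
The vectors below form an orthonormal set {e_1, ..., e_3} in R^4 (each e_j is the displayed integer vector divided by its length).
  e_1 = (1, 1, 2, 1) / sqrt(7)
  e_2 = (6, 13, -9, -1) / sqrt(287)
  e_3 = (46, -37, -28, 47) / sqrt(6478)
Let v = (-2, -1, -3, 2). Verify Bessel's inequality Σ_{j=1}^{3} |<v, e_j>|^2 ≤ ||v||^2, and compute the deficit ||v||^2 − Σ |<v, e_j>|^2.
Σ |<v, e_j>|^2 = 1475/158; ||v||^2 = 18; deficit = 1369/158

Write each e_j = u_j / sqrt(<u_j, u_j>) where u_j is the displayed integer vector. Then <v, e_j> = <v, u_j> / sqrt(<u_j, u_j>), so |<v, e_j>|^2 = <v, u_j>^2 / <u_j, u_j>.
Coefficients: <v, e_1> = -7/sqrt(7), <v, e_2> = 0/sqrt(287), <v, e_3> = 123/sqrt(6478).
Square and sum: Σ |<v, e_j>|^2 = 1475/158.
Compute ||v||^2 = v·v = 18.
Deficit = 18 − 1475/158 = 1369/158 ≥ 0, confirming Bessel's inequality. (The deficit equals ||v − Σ <v,e_j> e_j||^2, the squared distance from v to span{e_j}.)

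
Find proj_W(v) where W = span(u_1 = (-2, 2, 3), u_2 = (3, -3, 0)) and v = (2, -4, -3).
proj_W(v) = (3, -3, -3)

Set up U = [u_1 | ... | u_2] ∈ R^(3×2). The projector onto W = col(U) is P = U (U^T U)^(-1) U^T.
Compute U^T U =
  [17, -12]
  [-12, 18],
and U^T v = (-21, 18).
Solve U^T U · c = U^T v for the coefficients: c = (-1, 1/3). The projection is proj_W(v) = U c.
Check: (v - proj_W(v)) · u_1 = 0  (should be 0).
Check: (v - proj_W(v)) · u_2 = 0  (should be 0).
Result: proj_W(v) = (3, -3, -3).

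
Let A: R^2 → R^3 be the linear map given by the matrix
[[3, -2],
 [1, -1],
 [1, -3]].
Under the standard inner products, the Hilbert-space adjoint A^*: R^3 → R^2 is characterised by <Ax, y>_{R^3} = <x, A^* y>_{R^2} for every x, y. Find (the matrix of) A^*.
A^* = A^T =
[[3, 1, 1],
 [-2, -1, -3]]

For real matrices with standard dot products, the defining identity <Ax, y> = <x, A^* y> gives (Ax)^T y = x^T (A^*) y, i.e. x^T A^T y = x^T (A^*) y. Since this holds for all x, y, we must have A^* = A^T. Therefore
A^* =
[[3, 1, 1],
 [-2, -1, -3]].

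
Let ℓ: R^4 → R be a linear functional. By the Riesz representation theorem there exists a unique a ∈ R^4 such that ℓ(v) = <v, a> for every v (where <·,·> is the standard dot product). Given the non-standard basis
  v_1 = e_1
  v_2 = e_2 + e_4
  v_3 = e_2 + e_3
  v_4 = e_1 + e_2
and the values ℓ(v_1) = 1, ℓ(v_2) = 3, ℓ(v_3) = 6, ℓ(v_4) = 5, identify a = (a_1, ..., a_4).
a = (1, 4, 2, -1)

Write a = (a_1, ..., a_4) in the standard basis. For each basis vector v_i, ℓ(v_i) = <v_i, a> is a linear equation in the a_j's. Collect the n equations into a matrix system V a = ℓ, where row i of V is v_i (expressed in the standard basis). Since V is invertible (lower-triangular with 1s on the diagonal, up to permutation), solve by back-substitution:
  V =
[[1, 0, 0, 0],
 [0, 1, 0, 1],
 [0, 1, 1, 0],
 [1, 1, 0, 0]]
  V a = (1, 3, 6, 5)
Solving gives a = (1, 4, 2, -1).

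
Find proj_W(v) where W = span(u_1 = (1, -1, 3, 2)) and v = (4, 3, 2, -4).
proj_W(v) = (-1/15, 1/15, -1/5, -2/15)

Set up U = [u_1 | ... | u_1] ∈ R^(4×1). The projector onto W = col(U) is P = U (U^T U)^(-1) U^T.
Compute U^T U =
  [15],
and U^T v = (-1).
Solve U^T U · c = U^T v for the coefficients: c = (-1/15). The projection is proj_W(v) = U c.
Check: (v - proj_W(v)) · u_1 = 0  (should be 0).
Result: proj_W(v) = (-1/15, 1/15, -1/5, -2/15).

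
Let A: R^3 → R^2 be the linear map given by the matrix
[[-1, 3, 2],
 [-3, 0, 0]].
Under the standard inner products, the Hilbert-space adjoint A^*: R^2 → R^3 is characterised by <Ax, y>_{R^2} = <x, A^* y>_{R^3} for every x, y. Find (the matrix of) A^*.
A^* = A^T =
[[-1, -3],
 [3, 0],
 [2, 0]]

For real matrices with standard dot products, the defining identity <Ax, y> = <x, A^* y> gives (Ax)^T y = x^T (A^*) y, i.e. x^T A^T y = x^T (A^*) y. Since this holds for all x, y, we must have A^* = A^T. Therefore
A^* =
[[-1, -3],
 [3, 0],
 [2, 0]].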